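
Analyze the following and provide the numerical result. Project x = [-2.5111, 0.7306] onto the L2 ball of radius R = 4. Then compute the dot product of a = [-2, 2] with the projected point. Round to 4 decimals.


Step 1: Compute ||x|| (intermediates to 6 decimals).
||x|| = sqrt((-2.5111)^2 + 0.7306^2) = 2.615225
Step 2: Project.
Since ||x|| <= R, proj = x (no scaling needed).
proj(x) = [-2.5111, 0.7306]
Step 3: Dot product.
a^T * proj(x) = -2*(-2.5111) + 2*0.7306 = 6.4834


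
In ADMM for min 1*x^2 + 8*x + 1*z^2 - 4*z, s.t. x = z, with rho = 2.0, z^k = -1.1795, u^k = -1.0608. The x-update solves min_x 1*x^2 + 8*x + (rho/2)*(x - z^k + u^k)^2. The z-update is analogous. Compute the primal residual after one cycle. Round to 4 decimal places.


ADMM iteration with rho = 2.0, z^k = -1.1795, u^k = -1.0608
Step 1: x-update.
Minimize 1*x^2 + 8*x + (2.0/2)*(x + 1.1795 - 1.0608)^2
FOC: (2*1 + 2.0)*x = -8 + 2.0*(-1.1795 + 1.0608)
x^{k+1} = -2.0594
Step 2: z-update.
Minimize 1*z^2 - 4*z + (2.0/2)*(-2.0594 - z - 1.0608)^2
FOC: (2*1 + 2.0)*z = 4 + 2.0*(-2.0594 - 1.0608)
z^{k+1} = -0.5601
Step 3: u-update.
u^{k+1} = -1.0608 - 2.0594 + 0.5601 = -2.5601
Step 4: Primal residual = |-2.0594 + 0.5601| = 1.4993


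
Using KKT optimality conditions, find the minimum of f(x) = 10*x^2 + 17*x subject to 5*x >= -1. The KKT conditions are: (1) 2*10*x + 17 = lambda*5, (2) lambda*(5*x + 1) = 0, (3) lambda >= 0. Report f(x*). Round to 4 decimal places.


Step 1: Try lambda = 0 (constraint inactive).
x_unc = -17/(2*10) = -0.85
Check: 5*-0.85 = -4.25 < -1 -- violated!
Step 2: Constraint must be active: 5*x = -1
x* = -1/5 = -0.2
lambda = (2*10*(-0.2) + 17)/5 = 2.6
Step 3: Compute optimal value.
f(x*) = 10*(-0.2)^2 + 17*(-0.2) = -3.0


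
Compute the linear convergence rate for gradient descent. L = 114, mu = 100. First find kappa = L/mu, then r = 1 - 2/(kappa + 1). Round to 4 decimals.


Step 1: Compute the condition number.
kappa = L/mu = 114/100 = 1.14
Step 2: Compute the convergence rate.
r = 1 - 2/(kappa + 1) = 1 - 2*mu/(L + mu) = (L - mu)/(L + mu) = 14/214 = 0.0654


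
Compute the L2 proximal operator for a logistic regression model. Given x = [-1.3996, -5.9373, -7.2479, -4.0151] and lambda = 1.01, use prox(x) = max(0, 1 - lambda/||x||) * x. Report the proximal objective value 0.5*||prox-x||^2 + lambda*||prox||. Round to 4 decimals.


Step 1: Compute ||x||.
||x|| = 10.289
Step 2: Compute scaling factor.
scale = max(0, 1 - 1.01/10.289) = 0.9018
Step 3: prox(x) = [-1.2622, -5.3545, -6.5364, -3.621]
||prox(x)|| = 9.279
Step 4: Proximal objective.
0.5*||prox-x||^2 = 0.5101
lambda*||prox|| = 9.3718
Total = 9.8818


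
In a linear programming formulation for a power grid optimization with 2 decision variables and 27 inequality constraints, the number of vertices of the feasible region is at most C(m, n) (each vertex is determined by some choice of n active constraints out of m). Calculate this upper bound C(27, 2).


Each vertex corresponds to some choice of n active constraints out of m, so the number of vertices is at most C(m, n) = m! / (n!(m-n)!).
m = 27, n = 2
Numerator: 27 * 26
Denominator: 2! = 2
C(27, 2) = 351


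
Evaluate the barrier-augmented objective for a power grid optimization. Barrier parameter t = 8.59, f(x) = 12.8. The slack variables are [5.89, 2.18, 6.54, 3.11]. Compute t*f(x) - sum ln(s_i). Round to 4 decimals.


Step 1: Compute log-barrier.
ln values: [1.7733, 0.7793, 1.8779, 1.1346]
phi = -(1.7733 + 0.7793 + 1.8779 + 1.1346) = -5.5651
Step 2: Compute augmented objective.
t*f(x) = 8.59*12.8 = 109.952
Total = 109.952 - 5.5651 = 104.3869


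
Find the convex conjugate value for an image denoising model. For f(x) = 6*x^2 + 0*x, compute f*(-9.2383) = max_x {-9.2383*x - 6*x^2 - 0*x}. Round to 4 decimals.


f*(y) = sup_x {y*x - a*x^2 - b*x} = sup_x {(y-b)*x - a*x^2}
FOC: (y - b) - 2a*x = 0 => x* = (y - b)/(2a)
x* = (-9.2383 - 0)/(2*6) = -0.7699
f*(-9.2383) = (y-b)^2/(4a) = (-9.2383 - 0)^2/(4*6)
= 85.3462/24 = 3.5561


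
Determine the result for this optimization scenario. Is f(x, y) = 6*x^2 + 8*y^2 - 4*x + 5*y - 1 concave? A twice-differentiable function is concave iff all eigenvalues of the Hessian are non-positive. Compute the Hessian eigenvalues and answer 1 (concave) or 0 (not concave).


The Hessian of f(x,y) = 6*x^2 + 8*y^2 - 4*x + 5*y - 1 is:
H = [[12, 0], [0, 16]]
Trace = 12 + 16 = 28
Determinant = 12*16 - (0)^2 = 192
Discriminant = (28)^2 - 4*192 = 16.0
Eigenvalues: lambda_1 = 12.0, lambda_2 = 16.0
The function is not concave.

0


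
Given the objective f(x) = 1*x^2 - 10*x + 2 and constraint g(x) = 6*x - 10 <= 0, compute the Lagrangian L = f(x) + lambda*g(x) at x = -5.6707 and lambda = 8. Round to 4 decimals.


Step 1: Evaluate f(x).
f(-5.6707) = 1*(-5.6707)^2 - 10*(-5.6707) + 2 = 90.8638
Step 2: Evaluate g(x).
g(-5.6707) = 6*-5.6707 - 10 = -44.0242
Step 3: Compute Lagrangian.
L = 90.8638 + 8*-44.0242 = -261.3298


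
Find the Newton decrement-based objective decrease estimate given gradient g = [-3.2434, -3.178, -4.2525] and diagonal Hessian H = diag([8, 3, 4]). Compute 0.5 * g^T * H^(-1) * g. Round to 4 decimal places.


Step 1: H is diagonal, so H^(-1) * g = [-0.4054, -1.0593, -1.0631].
Step 2: g^T H^(-1) g = sum_i g_i^2 / H_ii
  = (-3.2434)^2/8 + (-3.178)^2/3 + (-4.2525)^2/4
  = 1.315 + 3.3666 + 4.5209 = 9.2025
Step 3: Objective decrease = 0.5 * g^T H^(-1) g = 4.6012


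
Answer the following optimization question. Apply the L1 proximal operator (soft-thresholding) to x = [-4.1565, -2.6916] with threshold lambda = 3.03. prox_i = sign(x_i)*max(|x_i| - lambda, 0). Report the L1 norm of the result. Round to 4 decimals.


Soft-thresholding with lambda = 3.03:
prox(-4.1565) = sign(-4.1565)*max(|-4.1565| - 3.03, 0) = -1.1265
prox(-2.6916) = sign(-2.6916)*max(|-2.6916| - 3.03, 0) = 0.0
prox(x) = [-1.1265, 0.0]
||prox(x)||_1 = 1.1265 + 0.0 = 1.1265


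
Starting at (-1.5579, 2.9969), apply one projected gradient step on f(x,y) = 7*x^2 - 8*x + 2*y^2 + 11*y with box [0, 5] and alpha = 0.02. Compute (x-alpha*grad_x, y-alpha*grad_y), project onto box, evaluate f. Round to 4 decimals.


Step 1: Compute gradient at (-1.5579, 2.9969).
grad_x = 2*7*-1.5579 - 8 = -29.8106
grad_y = 2*2*2.9969 + 11 = 22.9876
Step 2: Gradient step.
x_raw = -1.5579 - 0.02*-29.8106 = -0.9617
y_raw = 2.9969 - 0.02*22.9876 = 2.5371
Step 3: Project onto [0, 5].
x_proj = clip(-0.9617) = 0.0
y_proj = clip(2.5371) = 2.5371
Step 4: Evaluate f.
f(0.0, 2.5371) = 40.7829


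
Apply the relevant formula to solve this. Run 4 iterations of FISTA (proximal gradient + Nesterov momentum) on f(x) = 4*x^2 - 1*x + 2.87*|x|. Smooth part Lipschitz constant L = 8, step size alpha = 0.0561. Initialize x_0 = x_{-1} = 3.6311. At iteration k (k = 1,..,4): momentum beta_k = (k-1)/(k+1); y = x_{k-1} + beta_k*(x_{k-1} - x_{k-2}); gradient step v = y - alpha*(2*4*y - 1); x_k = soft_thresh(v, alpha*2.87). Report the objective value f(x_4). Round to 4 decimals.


FISTA on f(x) = 4*x^2 - 1*x + 2.87*|x|
L = 8, alpha = 0.0561
Iteration 1: beta = 0.0, y = 3.6311 + 0.0*(3.6311 - 3.6311) = 3.6311
  grad(y) = 28.0488, v = y - alpha*grad = 2.0576
  prox(v) = soft_thresh(2.0576, 0.161) = 1.8966
Iteration 2: beta = 0.3333, y = 1.8966 + 0.3333*(1.8966 - 3.6311) = 1.3184
  grad(y) = 9.547, v = y - alpha*grad = 0.7828
  prox(v) = soft_thresh(0.7828, 0.161) = 0.6218
Iteration 3: beta = 0.5, y = 0.6218 + 0.5*(0.6218 - 1.8966) = -0.0156
  grad(y) = -1.1249, v = y - alpha*grad = 0.0475
  prox(v) = soft_thresh(0.0475, 0.161) = 0.0
Iteration 4: beta = 0.6, y = 0.0 + 0.6*(0.0 - 0.6218) = -0.3731
  grad(y) = -3.9845, v = y - alpha*grad = -0.1495
  prox(v) = soft_thresh(-0.1495, 0.161) = 0.0
f(x_4) = 4*0.0^2 - 1*0.0 + 2.87*|0.0| = 0.0


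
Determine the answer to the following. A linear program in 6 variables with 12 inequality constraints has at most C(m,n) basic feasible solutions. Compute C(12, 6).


Each vertex corresponds to some choice of n active constraints out of m, so the number of vertices is at most C(m, n) = m! / (n!(m-n)!).
m = 12, n = 6
Numerator: 12 * 11 * 10 * 9 * 8 * 7
Denominator: 6! = 720
C(12, 6) = 924


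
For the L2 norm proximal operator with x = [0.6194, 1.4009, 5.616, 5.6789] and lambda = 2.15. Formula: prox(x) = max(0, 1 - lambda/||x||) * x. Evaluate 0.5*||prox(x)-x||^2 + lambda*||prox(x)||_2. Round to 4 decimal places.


Step 1: Compute ||x||.
||x|| = 8.1324
Step 2: Compute scaling factor.
scale = max(0, 1 - 2.15/8.1324) = 0.7356
Step 3: prox(x) = [0.4556, 1.0305, 4.1313, 4.1775]
||prox(x)|| = 5.9824
Step 4: Proximal objective.
0.5*||prox-x||^2 = 2.3113
lambda*||prox|| = 12.8622
Total = 15.1734


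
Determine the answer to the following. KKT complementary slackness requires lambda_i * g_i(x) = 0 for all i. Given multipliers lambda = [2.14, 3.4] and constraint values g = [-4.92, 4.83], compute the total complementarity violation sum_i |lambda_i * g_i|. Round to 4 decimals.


KKT complementary slackness check:
lambda_1 * g_1 = 2.14 * -4.92 = -10.5288
lambda_2 * g_2 = 3.4 * 4.83 = 16.422
Total violation = 10.5288 + 16.422 = 26.9508


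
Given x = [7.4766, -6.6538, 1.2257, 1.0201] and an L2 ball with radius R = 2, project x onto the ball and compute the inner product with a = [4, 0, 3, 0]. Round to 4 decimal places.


Step 1: Compute ||x|| (intermediates to 6 decimals).
||x|| = sqrt(7.4766^2 + (-6.6538)^2 + 1.2257^2 + 1.0201^2) = 10.134868
Step 2: Project.
Since ||x|| > R, scale = R/||x|| = 2/10.134868 = 0.197339, proj(x) = scale * x
proj(x) = [1.475425, -1.313054, 0.241878, 0.201306]
Step 3: Dot product.
a^T * proj(x) = 4*1.475425 + 0*(-1.313054) + 3*0.241878 + 0*0.201306 = 6.6273


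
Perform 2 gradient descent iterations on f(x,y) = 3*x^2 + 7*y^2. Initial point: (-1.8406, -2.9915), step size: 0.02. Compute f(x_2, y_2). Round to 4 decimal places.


Gradient descent on f(x,y) = 3*x^2 + 7*y^2.
Starting point: (-1.8406, -2.9915), alpha = 0.02
Step 1: grad_x = 2*3*-1.8406 = -11.0436, grad_y = 2*7*-2.9915 = -41.881
  x_1 = -1.8406 - 0.02*-11.0436 = -1.6197
  y_1 = -2.9915 - 0.02*-41.881 = -2.1539
Step 2: grad_x = 2*3*-1.6197 = -9.7184, grad_y = 2*7*-2.1539 = -30.1543
  x_2 = -1.6197 - 0.02*-9.7184 = -1.4254
  y_2 = -2.1539 - 0.02*-30.1543 = -1.5508
f(-1.4254, -1.5508) = 3*(-1.4254)^2 + 7*(-1.5508)^2 = 22.9297


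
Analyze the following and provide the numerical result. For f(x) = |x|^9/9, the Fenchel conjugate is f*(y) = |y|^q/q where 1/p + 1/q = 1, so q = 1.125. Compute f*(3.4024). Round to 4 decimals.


The conjugate exponent q satisfies 1/p + 1/q = 1.
p = 9, so q = 9/(9 - 1) = 1.125
|y|^q = 3.4024^1.125 = 3.9651
f*(3.4024) = 3.9651 / 1.125 = 3.5246


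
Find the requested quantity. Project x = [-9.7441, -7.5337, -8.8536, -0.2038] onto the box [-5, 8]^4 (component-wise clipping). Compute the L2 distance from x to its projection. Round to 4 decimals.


Project each component onto [-5, 8].
clip(-9.7441) = -5.0, clip(-7.5337) = -5.0, clip(-8.8536) = -5.0, clip(-0.2038) = -0.2038
Projection = [-5.0, -5.0, -5.0, -0.2038]
Squared diffs: [22.5065, 6.4196, 14.8502, 0.0]
Distance = sqrt(43.7763) = 6.6164


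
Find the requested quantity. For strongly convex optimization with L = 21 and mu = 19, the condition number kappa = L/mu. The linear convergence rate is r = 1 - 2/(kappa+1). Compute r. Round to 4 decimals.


Step 1: Compute the condition number.
kappa = L/mu = 21/19 = 1.1053
Step 2: Compute the convergence rate.
r = 1 - 2/(kappa + 1) = 1 - 2*mu/(L + mu) = (L - mu)/(L + mu) = 2/40 = 0.05


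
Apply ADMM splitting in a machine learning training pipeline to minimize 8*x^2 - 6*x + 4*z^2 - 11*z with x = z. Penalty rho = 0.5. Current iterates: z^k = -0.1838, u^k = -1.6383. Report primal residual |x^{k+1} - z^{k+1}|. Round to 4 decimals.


ADMM iteration with rho = 0.5, z^k = -0.1838, u^k = -1.6383
Step 1: x-update.
Minimize 8*x^2 - 6*x + (0.5/2)*(x + 0.1838 - 1.6383)^2
FOC: (2*8 + 0.5)*x = 6 + 0.5*(-0.1838 + 1.6383)
x^{k+1} = 0.4077
Step 2: z-update.
Minimize 4*z^2 - 11*z + (0.5/2)*(0.4077 - z - 1.6383)^2
FOC: (2*4 + 0.5)*z = 11 + 0.5*(0.4077 - 1.6383)
z^{k+1} = 1.2217
Step 3: u-update.
u^{k+1} = -1.6383 + 0.4077 - 1.2217 = -2.4523
Step 4: Primal residual = |0.4077 - 1.2217| = 0.814


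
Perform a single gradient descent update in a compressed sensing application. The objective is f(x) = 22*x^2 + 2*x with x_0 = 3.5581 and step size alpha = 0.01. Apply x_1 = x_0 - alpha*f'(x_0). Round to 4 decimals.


We compute the gradient at x_0 and apply the update.
f'(x) = 44*x + 2
f'(3.5581) = 44*3.5581 + 2 = 158.5564
x_1 = 3.5581 - 0.01*158.5564 = 1.9725


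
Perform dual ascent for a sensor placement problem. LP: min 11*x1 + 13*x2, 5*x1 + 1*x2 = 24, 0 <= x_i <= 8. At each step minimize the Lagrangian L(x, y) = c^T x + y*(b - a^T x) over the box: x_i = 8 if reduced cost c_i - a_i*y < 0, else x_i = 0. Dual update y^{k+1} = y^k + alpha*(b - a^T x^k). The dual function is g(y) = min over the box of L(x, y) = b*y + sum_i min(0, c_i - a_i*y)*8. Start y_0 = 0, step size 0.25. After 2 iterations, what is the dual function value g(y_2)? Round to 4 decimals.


Dual ascent for LP: min 11*x1 + 13*x2, 5*x1 + 1*x2 = 24, 0 <= x_i <= 8
Step 1: y^k = 0.0, reduced costs: (11.0, 13.0)
  x^k = (0.0, 0.0), subgradient = b - a^T x = 24.0
  y^{k+1} = 0.0 + 0.25*24.0 = 6.0
Step 2: y^k = 6.0, reduced costs: (-19.0, 7.0)
  x^k = (8.0, 0.0), subgradient = b - a^T x = -16.0
  y^{k+1} = 6.0 + 0.25*-16.0 = 2.0
Dual objective at y_2 = 2.0: reduced costs (1.0, 11.0), box minimizer x = (0.0, 0.0)
g(y_2) = b*y + (c1 - a1*y)*x1 + (c2 - a2*y)*x2 = 24*2.0 + 1.0*0.0 + 11.0*0.0 = 48.0 + 0.0 + 0.0 = 48.0


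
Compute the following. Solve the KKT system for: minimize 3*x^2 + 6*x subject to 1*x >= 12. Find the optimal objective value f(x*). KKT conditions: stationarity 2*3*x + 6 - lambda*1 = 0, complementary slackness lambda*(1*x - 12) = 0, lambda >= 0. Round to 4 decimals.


Step 1: Try lambda = 0 (constraint inactive).
x_unc = -6/(2*3) = -1.0
Check: 1*-1.0 = -1.0 < 12 -- violated!
Step 2: Constraint must be active: 1*x = 12
x* = 12/1 = 12.0
lambda = (2*3*12.0 + 6)/1 = 78.0
Step 3: Compute optimal value.
f(x*) = 3*12.0^2 + 6*12.0 = 504.0


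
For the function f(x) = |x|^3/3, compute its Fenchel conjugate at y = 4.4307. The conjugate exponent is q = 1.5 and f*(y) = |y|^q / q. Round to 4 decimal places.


The conjugate exponent q satisfies 1/p + 1/q = 1.
p = 3, so q = 3/(3 - 1) = 1.5
|y|^q = 4.4307^1.5 = 9.3263
f*(4.4307) = 9.3263 / 1.5 = 6.2175


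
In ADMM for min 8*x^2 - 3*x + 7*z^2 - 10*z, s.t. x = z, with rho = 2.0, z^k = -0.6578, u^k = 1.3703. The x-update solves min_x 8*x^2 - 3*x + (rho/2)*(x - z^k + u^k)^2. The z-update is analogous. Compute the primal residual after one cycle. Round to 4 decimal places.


ADMM iteration with rho = 2.0, z^k = -0.6578, u^k = 1.3703
Step 1: x-update.
Minimize 8*x^2 - 3*x + (2.0/2)*(x + 0.6578 + 1.3703)^2
FOC: (2*8 + 2.0)*x = 3 + 2.0*(-0.6578 - 1.3703)
x^{k+1} = -0.0587
Step 2: z-update.
Minimize 7*z^2 - 10*z + (2.0/2)*(-0.0587 - z + 1.3703)^2
FOC: (2*7 + 2.0)*z = 10 + 2.0*(-0.0587 + 1.3703)
z^{k+1} = 0.789
Step 3: u-update.
u^{k+1} = 1.3703 - 0.0587 - 0.789 = 0.5227
Step 4: Primal residual = |-0.0587 - 0.789| = 0.8476


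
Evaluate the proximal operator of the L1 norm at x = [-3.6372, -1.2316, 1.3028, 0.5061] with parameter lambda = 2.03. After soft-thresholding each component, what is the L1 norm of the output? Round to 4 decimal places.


Soft-thresholding with lambda = 2.03:
prox(-3.6372) = sign(-3.6372)*max(|-3.6372| - 2.03, 0) = -1.6072
prox(-1.2316) = sign(-1.2316)*max(|-1.2316| - 2.03, 0) = 0.0
prox(1.3028) = sign(1.3028)*max(|1.3028| - 2.03, 0) = 0.0
prox(0.5061) = sign(0.5061)*max(|0.5061| - 2.03, 0) = 0.0
prox(x) = [-1.6072, 0.0, 0.0, 0.0]
||prox(x)||_1 = 1.6072 + 0.0 + 0.0 + 0.0 = 1.6072


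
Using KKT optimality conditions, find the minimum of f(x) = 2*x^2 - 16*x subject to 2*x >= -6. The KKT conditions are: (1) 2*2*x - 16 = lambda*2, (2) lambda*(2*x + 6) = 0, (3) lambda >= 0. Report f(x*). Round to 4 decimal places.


Step 1: Try lambda = 0 (constraint inactive).
Stationarity: 2*2*x - 16 = 0
x* = 16/(2*2) = 4.0
Check constraint: 2*4.0 = 8.0 >= -6 -- satisfied.
Step 2: Compute optimal value.
f(x*) = 2*4.0^2 - 16*4.0 = -32.0


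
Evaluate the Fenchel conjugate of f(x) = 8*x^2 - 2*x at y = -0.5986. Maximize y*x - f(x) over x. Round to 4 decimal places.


f*(y) = sup_x {y*x - a*x^2 - b*x} = sup_x {(y-b)*x - a*x^2}
FOC: (y - b) - 2a*x = 0 => x* = (y - b)/(2a)
x* = (-0.5986 + 2)/(2*8) = 0.0876
f*(-0.5986) = (y-b)^2/(4a) = (-0.5986 + 2)^2/(4*8)
= 1.9639/32 = 0.0614


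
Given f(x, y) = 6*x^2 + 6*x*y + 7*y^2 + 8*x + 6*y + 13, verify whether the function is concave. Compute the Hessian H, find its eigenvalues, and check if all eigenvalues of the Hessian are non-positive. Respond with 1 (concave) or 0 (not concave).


The Hessian of f(x,y) = 6*x^2 + 6*x*y + 7*y^2 + 8*x + 6*y + 13 is:
H = [[12, 6], [6, 14]]
Trace = 12 + 14 = 26
Determinant = 12*14 - (6)^2 = 132
Discriminant = (26)^2 - 4*132 = 148.0
Eigenvalues: lambda_1 = 6.9172, lambda_2 = 19.0828
The function is not concave.

0


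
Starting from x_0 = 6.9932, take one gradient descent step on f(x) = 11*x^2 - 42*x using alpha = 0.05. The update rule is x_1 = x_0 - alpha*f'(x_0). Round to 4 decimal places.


We compute the gradient at x_0 and apply the update.
f'(x) = 22*x - 42
f'(6.9932) = 22*6.9932 - 42 = 111.8504
x_1 = 6.9932 - 0.05*111.8504 = 1.4007


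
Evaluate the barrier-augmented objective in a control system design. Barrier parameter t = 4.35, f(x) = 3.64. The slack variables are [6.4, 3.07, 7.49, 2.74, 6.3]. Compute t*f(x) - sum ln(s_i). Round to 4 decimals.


Step 1: Compute log-barrier.
ln values: [1.8563, 1.1217, 2.0136, 1.008, 1.8405]
phi = -(1.8563 + 1.1217 + 2.0136 + 1.008 + 1.8405) = -7.8401
Step 2: Compute augmented objective.
t*f(x) = 4.35*3.64 = 15.834
Total = 15.834 - 7.8401 = 7.9939


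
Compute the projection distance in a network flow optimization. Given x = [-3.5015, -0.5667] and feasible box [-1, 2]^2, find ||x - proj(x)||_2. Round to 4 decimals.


Project each component onto [-1, 2].
clip(-3.5015) = -1.0, clip(-0.5667) = -0.5667
Projection = [-1.0, -0.5667]
Squared diffs: [6.2575, 0.0]
Distance = sqrt(6.2575) = 2.5015


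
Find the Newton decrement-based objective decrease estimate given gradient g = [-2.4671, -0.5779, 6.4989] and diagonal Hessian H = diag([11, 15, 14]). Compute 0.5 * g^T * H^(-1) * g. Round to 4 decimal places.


Step 1: H is diagonal, so H^(-1) * g = [-0.2243, -0.0385, 0.4642].
Step 2: g^T H^(-1) g = sum_i g_i^2 / H_ii
  = (-2.4671)^2/11 + (-0.5779)^2/15 + (6.4989)^2/14
  = 0.5533 + 0.0223 + 3.0168 = 3.5924
Step 3: Objective decrease = 0.5 * g^T H^(-1) g = 1.7962


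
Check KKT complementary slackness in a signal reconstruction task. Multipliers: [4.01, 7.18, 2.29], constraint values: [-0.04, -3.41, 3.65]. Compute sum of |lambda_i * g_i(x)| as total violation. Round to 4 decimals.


KKT complementary slackness check:
lambda_1 * g_1 = 4.01 * -0.04 = -0.1604
lambda_2 * g_2 = 7.18 * -3.41 = -24.4838
lambda_3 * g_3 = 2.29 * 3.65 = 8.3585
Total violation = 0.1604 + 24.4838 + 8.3585 = 33.0027


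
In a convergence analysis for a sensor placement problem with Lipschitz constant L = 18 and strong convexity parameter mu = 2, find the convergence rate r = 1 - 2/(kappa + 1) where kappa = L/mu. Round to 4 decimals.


Step 1: Compute the condition number.
kappa = L/mu = 18/2 = 9.0
Step 2: Compute the convergence rate.
r = 1 - 2/(kappa + 1) = 1 - 2*mu/(L + mu) = (L - mu)/(L + mu) = 16/20 = 0.8


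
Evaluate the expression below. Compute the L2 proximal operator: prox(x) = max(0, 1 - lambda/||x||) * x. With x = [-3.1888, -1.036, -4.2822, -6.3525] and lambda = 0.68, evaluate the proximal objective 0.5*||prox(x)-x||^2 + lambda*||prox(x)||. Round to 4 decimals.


Step 1: Compute ||x||.
||x|| = 8.3626
Step 2: Compute scaling factor.
scale = max(0, 1 - 0.68/8.3626) = 0.9187
Step 3: prox(x) = [-2.9295, -0.9518, -3.934, -5.836]
||prox(x)|| = 7.6826
Step 4: Proximal objective.
0.5*||prox-x||^2 = 0.2312
lambda*||prox|| = 5.2242
Total = 5.4554


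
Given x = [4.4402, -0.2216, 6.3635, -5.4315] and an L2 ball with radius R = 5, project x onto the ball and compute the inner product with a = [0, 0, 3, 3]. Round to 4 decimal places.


Step 1: Compute ||x|| (intermediates to 6 decimals).
||x|| = sqrt(4.4402^2 + (-0.2216)^2 + 6.3635^2 + (-5.4315)^2) = 9.474165
Step 2: Project.
Since ||x|| > R, scale = R/||x|| = 5/9.474165 = 0.527751, proj(x) = scale * x
proj(x) = [2.34332, -0.11695, 3.358343, -2.86648]
Step 3: Dot product.
a^T * proj(x) = 0*2.34332 + 0*(-0.11695) + 3*3.358343 + 3*(-2.86648) = 1.4756


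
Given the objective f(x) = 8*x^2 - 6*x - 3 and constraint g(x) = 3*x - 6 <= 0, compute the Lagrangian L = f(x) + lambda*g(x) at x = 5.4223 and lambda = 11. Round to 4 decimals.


Step 1: Evaluate f(x).
f(5.4223) = 8*5.4223^2 - 6*5.4223 - 3 = 199.6769
Step 2: Evaluate g(x).
g(5.4223) = 3*5.4223 - 6 = 10.2669
Step 3: Compute Lagrangian.
L = 199.6769 + 11*10.2669 = 312.6128


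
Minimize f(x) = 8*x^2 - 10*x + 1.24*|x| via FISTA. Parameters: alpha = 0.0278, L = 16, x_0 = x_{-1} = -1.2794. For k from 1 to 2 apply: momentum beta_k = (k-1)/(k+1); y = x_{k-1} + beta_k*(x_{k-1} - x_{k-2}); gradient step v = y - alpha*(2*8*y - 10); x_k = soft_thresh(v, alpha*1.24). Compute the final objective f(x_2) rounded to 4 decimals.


FISTA on f(x) = 8*x^2 - 10*x + 1.24*|x|
L = 16, alpha = 0.0278
Iteration 1: beta = 0.0, y = -1.2794 + 0.0*(-1.2794 + 1.2794) = -1.2794
  grad(y) = -30.4704, v = y - alpha*grad = -0.4323
  prox(v) = soft_thresh(-0.4323, 0.0345) = -0.3979
Iteration 2: beta = 0.3333, y = -0.3979 + 0.3333*(-0.3979 + 1.2794) = -0.104
  grad(y) = -11.664, v = y - alpha*grad = 0.2203
  prox(v) = soft_thresh(0.2203, 0.0345) = 0.1858
f(x_2) = 8*0.1858^2 - 10*0.1858 + 1.24*|0.1858| = -1.3514


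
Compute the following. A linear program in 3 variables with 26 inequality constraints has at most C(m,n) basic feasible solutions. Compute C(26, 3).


Each vertex corresponds to some choice of n active constraints out of m, so the number of vertices is at most C(m, n) = m! / (n!(m-n)!).
m = 26, n = 3
Numerator: 26 * 25 * 24
Denominator: 3! = 6
C(26, 3) = 2600


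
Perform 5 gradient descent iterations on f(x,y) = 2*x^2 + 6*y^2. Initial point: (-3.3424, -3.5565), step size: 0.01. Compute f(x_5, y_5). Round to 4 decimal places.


Gradient descent on f(x,y) = 2*x^2 + 6*y^2.
Starting point: (-3.3424, -3.5565), alpha = 0.01
Step 1: grad_x = 2*2*-3.3424 = -13.3696, grad_y = 2*6*-3.5565 = -42.678
  x_1 = -3.3424 - 0.01*-13.3696 = -3.2087
  y_1 = -3.5565 - 0.01*-42.678 = -3.1297
Step 2: grad_x = 2*2*-3.2087 = -12.8348, grad_y = 2*6*-3.1297 = -37.5566
  x_2 = -3.2087 - 0.01*-12.8348 = -3.0804
  y_2 = -3.1297 - 0.01*-37.5566 = -2.7542
Step 3: grad_x = 2*2*-3.0804 = -12.3214, grad_y = 2*6*-2.7542 = -33.0498
  x_3 = -3.0804 - 0.01*-12.3214 = -2.9571
  y_3 = -2.7542 - 0.01*-33.0498 = -2.4237
Step 4: grad_x = 2*2*-2.9571 = -11.8286, grad_y = 2*6*-2.4237 = -29.0839
  x_4 = -2.9571 - 0.01*-11.8286 = -2.8389
  y_4 = -2.4237 - 0.01*-29.0839 = -2.1328
Step 5: grad_x = 2*2*-2.8389 = -11.3554, grad_y = 2*6*-2.1328 = -25.5938
  x_5 = -2.8389 - 0.01*-11.3554 = -2.7253
  y_5 = -2.1328 - 0.01*-25.5938 = -1.8769
f(-2.7253, -1.8769) = 2*(-2.7253)^2 + 6*(-1.8769)^2 = 35.9906


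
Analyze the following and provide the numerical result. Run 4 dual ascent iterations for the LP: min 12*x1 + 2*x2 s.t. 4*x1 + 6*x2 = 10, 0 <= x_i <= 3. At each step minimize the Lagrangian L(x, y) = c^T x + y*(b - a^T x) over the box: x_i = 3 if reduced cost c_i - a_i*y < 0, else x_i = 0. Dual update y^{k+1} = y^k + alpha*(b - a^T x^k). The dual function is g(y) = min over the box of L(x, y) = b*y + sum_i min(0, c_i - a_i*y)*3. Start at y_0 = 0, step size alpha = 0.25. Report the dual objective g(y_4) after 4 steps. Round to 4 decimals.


Dual ascent for LP: min 12*x1 + 2*x2, 4*x1 + 6*x2 = 10, 0 <= x_i <= 3
Step 1: y^k = 0.0, reduced costs: (12.0, 2.0)
  x^k = (0.0, 0.0), subgradient = b - a^T x = 10.0
  y^{k+1} = 0.0 + 0.25*10.0 = 2.5
Step 2: y^k = 2.5, reduced costs: (2.0, -13.0)
  x^k = (0.0, 3.0), subgradient = b - a^T x = -8.0
  y^{k+1} = 2.5 + 0.25*-8.0 = 0.5
Step 3: y^k = 0.5, reduced costs: (10.0, -1.0)
  x^k = (0.0, 3.0), subgradient = b - a^T x = -8.0
  y^{k+1} = 0.5 + 0.25*-8.0 = -1.5
Step 4: y^k = -1.5, reduced costs: (18.0, 11.0)
  x^k = (0.0, 0.0), subgradient = b - a^T x = 10.0
  y^{k+1} = -1.5 + 0.25*10.0 = 1.0
Dual objective at y_4 = 1.0: reduced costs (8.0, -4.0), box minimizer x = (0.0, 3.0)
g(y_4) = b*y + (c1 - a1*y)*x1 + (c2 - a2*y)*x2 = 10*1.0 + 8.0*0.0 + (-4.0)*3.0 = 10.0 + 0.0 - 12.0 = -2.0


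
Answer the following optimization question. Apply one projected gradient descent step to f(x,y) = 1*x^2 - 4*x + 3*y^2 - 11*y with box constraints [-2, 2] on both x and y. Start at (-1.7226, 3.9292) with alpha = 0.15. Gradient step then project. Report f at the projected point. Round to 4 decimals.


Step 1: Compute gradient at (-1.7226, 3.9292).
grad_x = 2*1*-1.7226 - 4 = -7.4452
grad_y = 2*3*3.9292 - 11 = 12.5752
Step 2: Gradient step.
x_raw = -1.7226 - 0.15*-7.4452 = -0.6058
y_raw = 3.9292 - 0.15*12.5752 = 2.0429
Step 3: Project onto [-2, 2].
x_proj = clip(-0.6058) = -0.6058
y_proj = clip(2.0429) = 2.0
Step 4: Evaluate f.
f(-0.6058, 2.0) = -7.2097


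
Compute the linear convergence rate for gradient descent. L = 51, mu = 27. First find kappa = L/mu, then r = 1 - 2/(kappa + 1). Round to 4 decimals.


Step 1: Compute the condition number.
kappa = L/mu = 51/27 = 1.8889
Step 2: Compute the convergence rate.
r = 1 - 2/(kappa + 1) = 1 - 2*mu/(L + mu) = (L - mu)/(L + mu) = 24/78 = 0.3077


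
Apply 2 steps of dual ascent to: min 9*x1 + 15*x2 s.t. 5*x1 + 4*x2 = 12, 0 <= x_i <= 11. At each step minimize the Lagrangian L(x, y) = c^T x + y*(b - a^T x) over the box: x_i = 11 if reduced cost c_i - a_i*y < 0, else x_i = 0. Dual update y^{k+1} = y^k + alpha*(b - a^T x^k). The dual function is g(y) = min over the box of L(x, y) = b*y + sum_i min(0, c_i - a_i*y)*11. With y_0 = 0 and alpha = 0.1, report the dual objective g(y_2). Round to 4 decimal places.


Dual ascent for LP: min 9*x1 + 15*x2, 5*x1 + 4*x2 = 12, 0 <= x_i <= 11
Step 1: y^k = 0.0, reduced costs: (9.0, 15.0)
  x^k = (0.0, 0.0), subgradient = b - a^T x = 12.0
  y^{k+1} = 0.0 + 0.1*12.0 = 1.2
Step 2: y^k = 1.2, reduced costs: (3.0, 10.2)
  x^k = (0.0, 0.0), subgradient = b - a^T x = 12.0
  y^{k+1} = 1.2 + 0.1*12.0 = 2.4
Dual objective at y_2 = 2.4: reduced costs (-3.0, 5.4), box minimizer x = (11.0, 0.0)
g(y_2) = b*y + (c1 - a1*y)*x1 + (c2 - a2*y)*x2 = 12*2.4 + (-3.0)*11.0 + 5.4*0.0 = 28.8 - 33.0 + 0.0 = -4.2


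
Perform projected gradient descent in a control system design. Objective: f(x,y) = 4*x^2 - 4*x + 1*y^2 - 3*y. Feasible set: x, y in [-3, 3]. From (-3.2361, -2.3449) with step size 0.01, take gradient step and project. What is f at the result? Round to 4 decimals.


Step 1: Compute gradient at (-3.2361, -2.3449).
grad_x = 2*4*-3.2361 - 4 = -29.8888
grad_y = 2*1*-2.3449 - 3 = -7.6898
Step 2: Gradient step.
x_raw = -3.2361 - 0.01*-29.8888 = -2.9372
y_raw = -2.3449 - 0.01*-7.6898 = -2.268
Step 3: Project onto [-3, 3].
x_proj = clip(-2.9372) = -2.9372
y_proj = clip(-2.268) = -2.268
Step 4: Evaluate f.
f(-2.9372, -2.268) = 58.2055


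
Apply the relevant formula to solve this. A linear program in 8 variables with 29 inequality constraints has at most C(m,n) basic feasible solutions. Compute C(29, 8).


Each vertex corresponds to some choice of n active constraints out of m, so the number of vertices is at most C(m, n) = m! / (n!(m-n)!).
m = 29, n = 8
Numerator: 29 * 28 * 27 * 26 * 25 * 24 * 23 * 22
Denominator: 8! = 40320
C(29, 8) = 4292145


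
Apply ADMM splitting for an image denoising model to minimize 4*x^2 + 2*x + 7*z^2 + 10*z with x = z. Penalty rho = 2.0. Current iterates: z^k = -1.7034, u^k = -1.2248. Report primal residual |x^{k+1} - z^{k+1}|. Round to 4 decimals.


ADMM iteration with rho = 2.0, z^k = -1.7034, u^k = -1.2248
Step 1: x-update.
Minimize 4*x^2 + 2*x + (2.0/2)*(x + 1.7034 - 1.2248)^2
FOC: (2*4 + 2.0)*x = -2 + 2.0*(-1.7034 + 1.2248)
x^{k+1} = -0.2957
Step 2: z-update.
Minimize 7*z^2 + 10*z + (2.0/2)*(-0.2957 - z - 1.2248)^2
FOC: (2*7 + 2.0)*z = -10 + 2.0*(-0.2957 - 1.2248)
z^{k+1} = -0.8151
Step 3: u-update.
u^{k+1} = -1.2248 - 0.2957 + 0.8151 = -0.7055
Step 4: Primal residual = |-0.2957 + 0.8151| = 0.5193


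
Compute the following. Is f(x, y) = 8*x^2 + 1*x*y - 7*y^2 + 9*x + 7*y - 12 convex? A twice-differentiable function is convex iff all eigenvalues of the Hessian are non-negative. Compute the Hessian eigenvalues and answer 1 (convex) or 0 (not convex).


The Hessian of f(x,y) = 8*x^2 + 1*x*y - 7*y^2 + 9*x + 7*y - 12 is:
H = [[16, 1], [1, -14]]
Trace = 16 - 14 = 2
Determinant = 16*-14 - (1)^2 = -225
Discriminant = (2)^2 - 4*-225 = 904.0
Eigenvalues: lambda_1 = -14.0333, lambda_2 = 16.0333
The function is not convex.

0


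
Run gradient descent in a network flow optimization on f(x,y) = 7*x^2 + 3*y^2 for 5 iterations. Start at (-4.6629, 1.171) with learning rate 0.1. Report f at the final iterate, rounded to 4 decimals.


Gradient descent on f(x,y) = 7*x^2 + 3*y^2.
Starting point: (-4.6629, 1.171), alpha = 0.1
Step 1: grad_x = 2*7*-4.6629 = -65.2806, grad_y = 2*3*1.171 = 7.026
  x_1 = -4.6629 - 0.1*-65.2806 = 1.8652
  y_1 = 1.171 - 0.1*7.026 = 0.4684
Step 2: grad_x = 2*7*1.8652 = 26.1122, grad_y = 2*3*0.4684 = 2.8104
  x_2 = 1.8652 - 0.1*26.1122 = -0.7461
  y_2 = 0.4684 - 0.1*2.8104 = 0.1874
Step 3: grad_x = 2*7*-0.7461 = -10.4449, grad_y = 2*3*0.1874 = 1.1242
  x_3 = -0.7461 - 0.1*-10.4449 = 0.2984
  y_3 = 0.1874 - 0.1*1.1242 = 0.0749
Step 4: grad_x = 2*7*0.2984 = 4.178, grad_y = 2*3*0.0749 = 0.4497
  x_4 = 0.2984 - 0.1*4.178 = -0.1194
  y_4 = 0.0749 - 0.1*0.4497 = 0.03
Step 5: grad_x = 2*7*-0.1194 = -1.6712, grad_y = 2*3*0.03 = 0.1799
  x_5 = -0.1194 - 0.1*-1.6712 = 0.0477
  y_5 = 0.03 - 0.1*0.1799 = 0.012
f(0.0477, 0.012) = 7*0.0477^2 + 3*0.012^2 = 0.0164


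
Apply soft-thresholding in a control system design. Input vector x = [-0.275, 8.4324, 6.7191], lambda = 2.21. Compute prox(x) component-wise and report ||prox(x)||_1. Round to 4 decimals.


Soft-thresholding with lambda = 2.21:
prox(-0.275) = sign(-0.275)*max(|-0.275| - 2.21, 0) = 0.0
prox(8.4324) = sign(8.4324)*max(|8.4324| - 2.21, 0) = 6.2224
prox(6.7191) = sign(6.7191)*max(|6.7191| - 2.21, 0) = 4.5091
prox(x) = [0.0, 6.2224, 4.5091]
||prox(x)||_1 = 0.0 + 6.2224 + 4.5091 = 10.7315


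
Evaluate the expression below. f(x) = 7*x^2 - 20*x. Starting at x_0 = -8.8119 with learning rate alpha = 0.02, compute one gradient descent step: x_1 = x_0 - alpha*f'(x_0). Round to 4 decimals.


We compute the gradient at x_0 and apply the update.
f'(x) = 14*x - 20
f'(-8.8119) = 14*-8.8119 - 20 = -143.3666
x_1 = -8.8119 - 0.02*-143.3666 = -5.9446


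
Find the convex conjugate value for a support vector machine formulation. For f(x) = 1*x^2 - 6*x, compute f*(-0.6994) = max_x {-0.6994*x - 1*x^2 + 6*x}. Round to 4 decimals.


f*(y) = sup_x {y*x - a*x^2 - b*x} = sup_x {(y-b)*x - a*x^2}
FOC: (y - b) - 2a*x = 0 => x* = (y - b)/(2a)
x* = (-0.6994 + 6)/(2*1) = 2.6503
f*(-0.6994) = (y-b)^2/(4a) = (-0.6994 + 6)^2/(4*1)
= 28.0964/4 = 7.0241


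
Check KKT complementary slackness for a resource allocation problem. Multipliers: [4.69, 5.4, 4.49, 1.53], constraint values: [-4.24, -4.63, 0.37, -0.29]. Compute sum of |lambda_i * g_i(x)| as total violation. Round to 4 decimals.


KKT complementary slackness check:
lambda_1 * g_1 = 4.69 * -4.24 = -19.8856
lambda_2 * g_2 = 5.4 * -4.63 = -25.002
lambda_3 * g_3 = 4.49 * 0.37 = 1.6613
lambda_4 * g_4 = 1.53 * -0.29 = -0.4437
Total violation = 19.8856 + 25.002 + 1.6613 + 0.4437 = 46.9926


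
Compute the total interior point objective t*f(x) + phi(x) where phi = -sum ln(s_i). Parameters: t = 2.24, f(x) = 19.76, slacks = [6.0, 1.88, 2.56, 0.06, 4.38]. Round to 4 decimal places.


Step 1: Compute log-barrier.
ln values: [1.7918, 0.6313, 0.94, -2.8134, 1.477]
phi = -(1.7918 + 0.6313 + 0.94 - 2.8134 + 1.477) = -2.0267
Step 2: Compute augmented objective.
t*f(x) = 2.24*19.76 = 44.2624
Total = 44.2624 - 2.0267 = 42.2357


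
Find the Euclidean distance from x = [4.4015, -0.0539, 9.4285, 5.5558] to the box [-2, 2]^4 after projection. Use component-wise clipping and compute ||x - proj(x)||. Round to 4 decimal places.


Project each component onto [-2, 2].
clip(4.4015) = 2.0, clip(-0.0539) = -0.0539, clip(9.4285) = 2.0, clip(5.5558) = 2.0
Projection = [2.0, -0.0539, 2.0, 2.0]
Squared diffs: [5.7672, 0.0, 55.1826, 12.6437]
Distance = sqrt(73.5935) = 8.5787


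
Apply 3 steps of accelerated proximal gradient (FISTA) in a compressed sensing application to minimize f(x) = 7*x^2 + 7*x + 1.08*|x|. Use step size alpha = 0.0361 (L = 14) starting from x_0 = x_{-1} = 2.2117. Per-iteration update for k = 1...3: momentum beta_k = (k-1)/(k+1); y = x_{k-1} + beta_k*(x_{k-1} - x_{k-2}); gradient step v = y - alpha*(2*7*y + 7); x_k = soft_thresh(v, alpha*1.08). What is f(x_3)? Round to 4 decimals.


FISTA on f(x) = 7*x^2 + 7*x + 1.08*|x|
L = 14, alpha = 0.0361
Iteration 1: beta = 0.0, y = 2.2117 + 0.0*(2.2117 - 2.2117) = 2.2117
  grad(y) = 37.9638, v = y - alpha*grad = 0.8412
  prox(v) = soft_thresh(0.8412, 0.039) = 0.8022
Iteration 2: beta = 0.3333, y = 0.8022 + 0.3333*(0.8022 - 2.2117) = 0.3324
  grad(y) = 11.6535, v = y - alpha*grad = -0.0883
  prox(v) = soft_thresh(-0.0883, 0.039) = -0.0493
Iteration 3: beta = 0.5, y = -0.0493 + 0.5*(-0.0493 - 0.8022) = -0.4751
  grad(y) = 0.3489, v = y - alpha*grad = -0.4877
  prox(v) = soft_thresh(-0.4877, 0.039) = -0.4487
f(x_3) = 7*(-0.4487)^2 + 7*(-0.4487) + 1.08*|-0.4487| = -1.247


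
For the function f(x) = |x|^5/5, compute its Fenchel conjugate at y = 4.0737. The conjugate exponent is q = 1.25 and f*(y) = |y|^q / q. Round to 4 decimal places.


The conjugate exponent q satisfies 1/p + 1/q = 1.
p = 5, so q = 5/(5 - 1) = 1.25
|y|^q = 4.0737^1.25 = 5.7874
f*(4.0737) = 5.7874 / 1.25 = 4.6299


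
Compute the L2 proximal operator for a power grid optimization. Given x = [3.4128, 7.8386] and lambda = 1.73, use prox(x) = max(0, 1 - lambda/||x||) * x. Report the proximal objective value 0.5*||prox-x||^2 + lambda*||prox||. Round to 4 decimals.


Step 1: Compute ||x||.
||x|| = 8.5493
Step 2: Compute scaling factor.
scale = max(0, 1 - 1.73/8.5493) = 0.7976
Step 3: prox(x) = [2.7222, 6.2524]
||prox(x)|| = 6.8193
Step 4: Proximal objective.
0.5*||prox-x||^2 = 1.4965
lambda*||prox|| = 11.7974
Total = 13.2939


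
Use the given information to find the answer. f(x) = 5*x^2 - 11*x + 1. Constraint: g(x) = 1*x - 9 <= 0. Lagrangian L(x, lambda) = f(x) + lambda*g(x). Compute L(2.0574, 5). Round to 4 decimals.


Step 1: Evaluate f(x).
f(2.0574) = 5*2.0574^2 - 11*2.0574 + 1 = -0.4669
Step 2: Evaluate g(x).
g(2.0574) = 1*2.0574 - 9 = -6.9426
Step 3: Compute Lagrangian.
L = -0.4669 + 5*-6.9426 = -35.1799


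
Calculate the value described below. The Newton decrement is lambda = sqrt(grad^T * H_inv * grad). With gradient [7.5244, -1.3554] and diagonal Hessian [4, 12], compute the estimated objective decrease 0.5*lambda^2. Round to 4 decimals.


Step 1: H is diagonal, so H^(-1) * g = [1.8811, -0.113].
Step 2: g^T H^(-1) g = sum_i g_i^2 / H_ii
  = (7.5244)^2/4 + (-1.3554)^2/12
  = 14.1541 + 0.1531 = 14.3072
Step 3: Objective decrease = 0.5 * g^T H^(-1) g = 7.1536


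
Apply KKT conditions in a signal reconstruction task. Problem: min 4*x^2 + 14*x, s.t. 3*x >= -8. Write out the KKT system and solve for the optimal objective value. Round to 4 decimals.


Step 1: Try lambda = 0 (constraint inactive).
Stationarity: 2*4*x + 14 = 0
x* = -14/(2*4) = -1.75
Check constraint: 3*-1.75 = -5.25 >= -8 -- satisfied.
Step 2: Compute optimal value.
f(x*) = 4*(-1.75)^2 + 14*(-1.75) = -12.25


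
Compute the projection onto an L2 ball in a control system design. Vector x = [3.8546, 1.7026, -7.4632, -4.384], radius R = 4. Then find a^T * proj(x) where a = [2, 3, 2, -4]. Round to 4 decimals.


Step 1: Compute ||x|| (intermediates to 6 decimals).
||x|| = sqrt(3.8546^2 + 1.7026^2 + (-7.4632)^2 + (-4.384)^2) = 9.626817
Step 2: Project.
Since ||x|| > R, scale = R/||x|| = 4/9.626817 = 0.415506, proj(x) = scale * x
proj(x) = [1.601609, 0.707441, -3.101004, -1.821578]
Step 3: Dot product.
a^T * proj(x) = 2*1.601609 + 3*0.707441 + 2*(-3.101004) - 4*(-1.821578) = 6.4098


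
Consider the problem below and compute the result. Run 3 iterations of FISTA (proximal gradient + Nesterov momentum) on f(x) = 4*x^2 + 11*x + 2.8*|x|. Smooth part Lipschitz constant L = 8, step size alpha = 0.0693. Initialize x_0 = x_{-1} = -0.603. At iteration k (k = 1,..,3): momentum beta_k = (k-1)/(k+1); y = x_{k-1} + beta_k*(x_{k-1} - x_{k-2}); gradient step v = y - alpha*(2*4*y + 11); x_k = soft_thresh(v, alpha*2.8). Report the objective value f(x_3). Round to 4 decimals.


FISTA on f(x) = 4*x^2 + 11*x + 2.8*|x|
L = 8, alpha = 0.0693
Iteration 1: beta = 0.0, y = -0.603 + 0.0*(-0.603 + 0.603) = -0.603
  grad(y) = 6.176, v = y - alpha*grad = -1.031
  prox(v) = soft_thresh(-1.031, 0.194) = -0.837
Iteration 2: beta = 0.3333, y = -0.837 + 0.3333*(-0.837 + 0.603) = -0.9149
  grad(y) = 3.6805, v = y - alpha*grad = -1.17
  prox(v) = soft_thresh(-1.17, 0.194) = -0.976
Iteration 3: beta = 0.5, y = -0.976 + 0.5*(-0.976 + 0.837) = -1.0455
  grad(y) = 2.6363, v = y - alpha*grad = -1.2282
  prox(v) = soft_thresh(-1.2282, 0.194) = -1.0341
f(x_3) = 4*(-1.0341)^2 + 11*(-1.0341) + 2.8*|-1.0341| = -4.2022


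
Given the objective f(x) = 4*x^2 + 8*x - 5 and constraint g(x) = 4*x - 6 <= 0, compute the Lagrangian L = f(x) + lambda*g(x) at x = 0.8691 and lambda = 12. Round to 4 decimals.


Step 1: Evaluate f(x).
f(0.8691) = 4*0.8691^2 + 8*0.8691 - 5 = 4.9741
Step 2: Evaluate g(x).
g(0.8691) = 4*0.8691 - 6 = -2.5236
Step 3: Compute Lagrangian.
L = 4.9741 + 12*-2.5236 = -25.3091


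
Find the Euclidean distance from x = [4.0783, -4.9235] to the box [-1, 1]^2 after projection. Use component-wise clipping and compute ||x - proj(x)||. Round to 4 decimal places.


Project each component onto [-1, 1].
clip(4.0783) = 1.0, clip(-4.9235) = -1.0
Projection = [1.0, -1.0]
Squared diffs: [9.4759, 15.3939]
Distance = sqrt(24.8698) = 4.987


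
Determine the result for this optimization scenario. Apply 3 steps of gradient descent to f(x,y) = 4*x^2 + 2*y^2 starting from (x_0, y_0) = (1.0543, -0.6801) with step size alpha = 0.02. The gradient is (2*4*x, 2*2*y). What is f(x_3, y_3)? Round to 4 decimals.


Gradient descent on f(x,y) = 4*x^2 + 2*y^2.
Starting point: (1.0543, -0.6801), alpha = 0.02
Step 1: grad_x = 2*4*1.0543 = 8.4344, grad_y = 2*2*-0.6801 = -2.7204
  x_1 = 1.0543 - 0.02*8.4344 = 0.8856
  y_1 = -0.6801 - 0.02*-2.7204 = -0.6257
Step 2: grad_x = 2*4*0.8856 = 7.0849, grad_y = 2*2*-0.6257 = -2.5028
  x_2 = 0.8856 - 0.02*7.0849 = 0.7439
  y_2 = -0.6257 - 0.02*-2.5028 = -0.5756
Step 3: grad_x = 2*4*0.7439 = 5.9513, grad_y = 2*2*-0.5756 = -2.3025
  x_3 = 0.7439 - 0.02*5.9513 = 0.6249
  y_3 = -0.5756 - 0.02*-2.3025 = -0.5296
f(0.6249, -0.5296) = 4*0.6249^2 + 2*(-0.5296)^2 = 2.1229


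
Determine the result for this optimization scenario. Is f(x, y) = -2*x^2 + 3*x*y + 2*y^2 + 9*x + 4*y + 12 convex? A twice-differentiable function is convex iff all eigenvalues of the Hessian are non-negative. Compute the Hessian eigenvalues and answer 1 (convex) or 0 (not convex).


The Hessian of f(x,y) = -2*x^2 + 3*x*y + 2*y^2 + 9*x + 4*y + 12 is:
H = [[-4, 3], [3, 4]]
Trace = -4 + 4 = 0
Determinant = -4*4 - (3)^2 = -25
Discriminant = (0)^2 - 4*-25 = 100.0
Eigenvalues: lambda_1 = -5.0, lambda_2 = 5.0
The function is not convex.

0


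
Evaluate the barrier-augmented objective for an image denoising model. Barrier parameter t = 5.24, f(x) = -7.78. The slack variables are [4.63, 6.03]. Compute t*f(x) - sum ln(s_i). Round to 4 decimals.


Step 1: Compute log-barrier.
ln values: [1.5326, 1.7967]
phi = -(1.5326 + 1.7967) = -3.3293
Step 2: Compute augmented objective.
t*f(x) = 5.24*-7.78 = -40.7672
Total = -40.7672 - 3.3293 = -44.0965


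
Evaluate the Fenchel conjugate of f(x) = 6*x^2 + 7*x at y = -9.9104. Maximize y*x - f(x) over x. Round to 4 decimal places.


f*(y) = sup_x {y*x - a*x^2 - b*x} = sup_x {(y-b)*x - a*x^2}
FOC: (y - b) - 2a*x = 0 => x* = (y - b)/(2a)
x* = (-9.9104 - 7)/(2*6) = -1.4092
f*(-9.9104) = (y-b)^2/(4a) = (-9.9104 - 7)^2/(4*6)
= 285.9616/24 = 11.9151
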